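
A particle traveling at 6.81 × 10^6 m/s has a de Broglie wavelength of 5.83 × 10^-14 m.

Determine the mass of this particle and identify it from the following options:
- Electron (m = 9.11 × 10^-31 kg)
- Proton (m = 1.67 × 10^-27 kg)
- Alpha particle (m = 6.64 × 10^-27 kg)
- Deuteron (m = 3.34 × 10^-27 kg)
The particle is a proton.

From λ = h/(mv), solve for mass:

m = h/(λv)
m = (6.626 × 10^-34 J·s) / (5.83 × 10^-14 m × 6.81 × 10^6 m/s)
m = 1.67 × 10^-27 kg

Comparing with the listed masses, this is closest to a proton.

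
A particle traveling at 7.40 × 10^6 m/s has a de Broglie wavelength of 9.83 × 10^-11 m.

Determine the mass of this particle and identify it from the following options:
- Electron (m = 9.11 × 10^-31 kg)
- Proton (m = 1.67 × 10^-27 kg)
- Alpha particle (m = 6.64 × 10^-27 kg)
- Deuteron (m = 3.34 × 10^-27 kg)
The particle is an electron.

From λ = h/(mv), solve for mass:

m = h/(λv)
m = (6.626 × 10^-34 J·s) / (9.83 × 10^-11 m × 7.40 × 10^6 m/s)
m = 9.11 × 10^-31 kg

Comparing with the listed masses, this is closest to an electron.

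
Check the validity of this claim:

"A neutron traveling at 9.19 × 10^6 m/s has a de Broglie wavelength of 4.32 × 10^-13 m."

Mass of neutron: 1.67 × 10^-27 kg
False

The claim is incorrect.

Using λ = h/(mv):
λ = (6.626 × 10^-34 J·s) / (1.67 × 10^-27 kg × 9.19 × 10^6 m/s)
λ = 4.32 × 10^-14 m

The actual wavelength differs from the claimed 4.32 × 10^-13 m.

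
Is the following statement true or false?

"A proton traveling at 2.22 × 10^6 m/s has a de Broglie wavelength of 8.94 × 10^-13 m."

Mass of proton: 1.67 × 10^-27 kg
False

The claim is incorrect.

Using λ = h/(mv):
λ = (6.626 × 10^-34 J·s) / (1.67 × 10^-27 kg × 2.22 × 10^6 m/s)
λ = 1.79 × 10^-13 m

The actual wavelength differs from the claimed 8.94 × 10^-13 m.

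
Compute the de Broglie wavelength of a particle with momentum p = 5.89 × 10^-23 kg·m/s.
1.12 × 10^-11 m

Using the de Broglie relation λ = h/p:

λ = h/p
λ = (6.626 × 10^-34 J·s) / (5.89 × 10^-23 kg·m/s)
λ = 1.12 × 10^-11 m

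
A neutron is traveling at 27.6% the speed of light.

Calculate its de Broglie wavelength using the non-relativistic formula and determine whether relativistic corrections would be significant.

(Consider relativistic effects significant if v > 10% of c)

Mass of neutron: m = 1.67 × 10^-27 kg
Yes, relativistic corrections are needed.

Using the non-relativistic de Broglie formula λ = h/(mv):

v = 27.6% × c = 8.274 × 10^7 m/s

λ = h/(mv)
λ = (6.626 × 10^-34 J·s) / (1.67 × 10^-27 kg × 8.274 × 10^7 m/s)
λ = 4.80 × 10^-15 m

Since v = 27.6% of c > 10% of c, relativistic corrections ARE significant and the actual wavelength would differ from this non-relativistic estimate.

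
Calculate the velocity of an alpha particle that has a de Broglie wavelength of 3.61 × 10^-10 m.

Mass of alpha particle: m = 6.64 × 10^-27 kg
2.76 × 10^2 m/s

From the de Broglie relation λ = h/(mv), we solve for v:

v = h/(mλ)
v = (6.626 × 10^-34 J·s) / (6.64 × 10^-27 kg × 3.61 × 10^-10 m)
v = 2.76 × 10^2 m/s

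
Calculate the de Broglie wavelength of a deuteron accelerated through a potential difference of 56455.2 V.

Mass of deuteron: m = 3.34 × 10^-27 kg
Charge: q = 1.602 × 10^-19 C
8.52 × 10^-14 m

When a particle is accelerated through voltage V, it gains kinetic energy KE = qV.

The de Broglie wavelength is then λ = h/√(2mqV):

λ = h/√(2mqV)
λ = (6.626 × 10^-34 J·s) / √(2 × 3.34 × 10^-27 kg × 1.602 × 10^-19 C × 56455.2 V)
λ = 8.52 × 10^-14 m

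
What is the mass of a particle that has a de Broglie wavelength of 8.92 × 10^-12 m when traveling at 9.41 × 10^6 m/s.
7.89 × 10^-30 kg

From the de Broglie relation λ = h/(mv), we solve for m:

m = h/(λv)
m = (6.626 × 10^-34 J·s) / (8.92 × 10^-12 m × 9.41 × 10^6 m/s)
m = 7.89 × 10^-30 kg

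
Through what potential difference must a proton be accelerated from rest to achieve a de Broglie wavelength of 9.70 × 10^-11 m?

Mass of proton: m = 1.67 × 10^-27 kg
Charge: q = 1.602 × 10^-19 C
8.72 × 10^-2 V

From λ = h/√(2mqV), we solve for V:

λ² = h²/(2mqV)
V = h²/(2mqλ²)
V = (6.626 × 10^-34 J·s)² / (2 × 1.67 × 10^-27 kg × 1.602 × 10^-19 C × (9.70 × 10^-11 m)²)
V = 8.72 × 10^-2 V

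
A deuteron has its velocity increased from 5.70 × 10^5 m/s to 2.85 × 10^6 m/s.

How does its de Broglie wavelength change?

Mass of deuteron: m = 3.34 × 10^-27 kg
The wavelength decreases by a factor of 5.

Using λ = h/(mv):

Initial wavelength: λ₁ = h/(mv₁) = 3.48 × 10^-13 m
Final wavelength: λ₂ = h/(mv₂) = 6.96 × 10^-14 m

Since λ ∝ 1/v, when velocity increases by a factor of 5, the wavelength decreases by a factor of 5.

λ₂/λ₁ = v₁/v₂ = 1/5

The wavelength decreases by a factor of 5.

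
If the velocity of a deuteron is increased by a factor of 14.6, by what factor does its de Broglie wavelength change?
The wavelength decreases by a factor of 14.6.

From λ = h/(mv), the wavelength is inversely proportional to velocity:

λ ∝ 1/v

If v → 14.6v, then λ → λ/14.6

When velocity is increased by a factor of 14.6, the wavelength decreases by a factor of 14.6.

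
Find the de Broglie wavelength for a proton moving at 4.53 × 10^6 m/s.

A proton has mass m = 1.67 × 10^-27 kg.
8.76 × 10^-14 m

Using the de Broglie relation λ = h/(mv):

λ = h/(mv)
λ = (6.626 × 10^-34 J·s) / (1.67 × 10^-27 kg × 4.53 × 10^6 m/s)
λ = 8.76 × 10^-14 m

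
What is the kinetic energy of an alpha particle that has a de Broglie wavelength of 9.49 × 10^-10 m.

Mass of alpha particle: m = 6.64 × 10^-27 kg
3.67 × 10^-23 J (or 2.29 × 10^-4 eV)

From λ = h/√(2mKE), we solve for KE:

λ² = h²/(2mKE)
KE = h²/(2mλ²)
KE = (6.626 × 10^-34 J·s)² / (2 × 6.64 × 10^-27 kg × (9.49 × 10^-10 m)²)
KE = 3.67 × 10^-23 J
KE = 2.29 × 10^-4 eV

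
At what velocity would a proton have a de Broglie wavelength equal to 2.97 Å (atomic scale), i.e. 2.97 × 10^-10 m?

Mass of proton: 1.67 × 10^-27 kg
1.34 × 10^3 m/s

From λ = h/(mv), solve for v:

v = h/(mλ)
v = (6.626 × 10^-34 J·s) / (1.67 × 10^-27 kg × 2.97 × 10^-10 m)
v = 1.34 × 10^3 m/s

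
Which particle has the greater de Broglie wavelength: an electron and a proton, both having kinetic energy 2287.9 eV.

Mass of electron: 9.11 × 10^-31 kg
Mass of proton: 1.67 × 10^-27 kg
The electron has the longer wavelength.

Using λ = h/√(2mKE):

For electron: λ₁ = h/√(2m₁KE) = 2.56 × 10^-11 m
For proton: λ₂ = h/√(2m₂KE) = 5.99 × 10^-13 m

Since λ ∝ 1/√m at constant kinetic energy, the lighter particle has the longer wavelength.

The electron has the longer de Broglie wavelength.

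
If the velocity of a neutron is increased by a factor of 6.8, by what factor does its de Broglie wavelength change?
The wavelength decreases by a factor of 6.8.

From λ = h/(mv), the wavelength is inversely proportional to velocity:

λ ∝ 1/v

If v → 6.8v, then λ → λ/6.8

When velocity is increased by a factor of 6.8, the wavelength decreases by a factor of 6.8.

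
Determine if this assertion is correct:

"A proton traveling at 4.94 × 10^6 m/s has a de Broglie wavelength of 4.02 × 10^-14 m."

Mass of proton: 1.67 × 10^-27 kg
False

The claim is incorrect.

Using λ = h/(mv):
λ = (6.626 × 10^-34 J·s) / (1.67 × 10^-27 kg × 4.94 × 10^6 m/s)
λ = 8.03 × 10^-14 m

The actual wavelength differs from the claimed 4.02 × 10^-14 m.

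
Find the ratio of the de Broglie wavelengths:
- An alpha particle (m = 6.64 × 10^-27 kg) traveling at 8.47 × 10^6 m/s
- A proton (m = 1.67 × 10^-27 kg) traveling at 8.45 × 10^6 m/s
λ₁/λ₂ = 0.251

Using λ = h/(mv):

λ₁ = h/(m₁v₁) = 1.18 × 10^-14 m
λ₂ = h/(m₂v₂) = 4.70 × 10^-14 m

Ratio λ₁/λ₂ = (m₂v₂)/(m₁v₁)
         = (1.67 × 10^-27 kg × 8.45 × 10^6 m/s) / (6.64 × 10^-27 kg × 8.47 × 10^6 m/s)
         = 0.251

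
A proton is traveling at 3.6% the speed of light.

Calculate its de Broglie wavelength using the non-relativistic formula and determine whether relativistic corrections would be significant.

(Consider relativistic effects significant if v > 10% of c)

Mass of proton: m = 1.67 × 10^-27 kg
No, relativistic corrections are not needed.

Using the non-relativistic de Broglie formula λ = h/(mv):

v = 3.6% × c = 1.079 × 10^7 m/s

λ = h/(mv)
λ = (6.626 × 10^-34 J·s) / (1.67 × 10^-27 kg × 1.079 × 10^7 m/s)
λ = 3.68 × 10^-14 m

Since v = 3.6% of c < 10% of c, relativistic corrections are NOT significant and this non-relativistic result is a good approximation.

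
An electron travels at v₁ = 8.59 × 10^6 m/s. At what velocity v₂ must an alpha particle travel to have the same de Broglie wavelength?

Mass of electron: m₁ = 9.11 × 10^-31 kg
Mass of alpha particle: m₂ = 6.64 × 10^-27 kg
v₂ = 1.18 × 10^3 m/s

For equal de Broglie wavelengths: λ₁ = λ₂

h/(m₁v₁) = h/(m₂v₂)
m₁v₁ = m₂v₂
v₂ = v₁ · (m₁/m₂)

v₂ = 8.59 × 10^6 m/s × (9.11 × 10^-31 kg / 6.64 × 10^-27 kg)
v₂ = 1.18 × 10^3 m/s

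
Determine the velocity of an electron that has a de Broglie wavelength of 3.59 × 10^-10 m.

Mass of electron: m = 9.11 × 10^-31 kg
2.03 × 10^6 m/s

From the de Broglie relation λ = h/(mv), we solve for v:

v = h/(mλ)
v = (6.626 × 10^-34 J·s) / (9.11 × 10^-31 kg × 3.59 × 10^-10 m)
v = 2.03 × 10^6 m/s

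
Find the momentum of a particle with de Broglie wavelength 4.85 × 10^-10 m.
1.37 × 10^-24 kg·m/s

From the de Broglie relation λ = h/p, we solve for p:

p = h/λ
p = (6.626 × 10^-34 J·s) / (4.85 × 10^-10 m)
p = 1.37 × 10^-24 kg·m/s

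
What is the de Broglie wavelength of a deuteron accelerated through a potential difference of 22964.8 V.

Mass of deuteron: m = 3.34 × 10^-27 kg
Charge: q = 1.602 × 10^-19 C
1.34 × 10^-13 m

When a particle is accelerated through voltage V, it gains kinetic energy KE = qV.

The de Broglie wavelength is then λ = h/√(2mqV):

λ = h/√(2mqV)
λ = (6.626 × 10^-34 J·s) / √(2 × 3.34 × 10^-27 kg × 1.602 × 10^-19 C × 22964.8 V)
λ = 1.34 × 10^-13 m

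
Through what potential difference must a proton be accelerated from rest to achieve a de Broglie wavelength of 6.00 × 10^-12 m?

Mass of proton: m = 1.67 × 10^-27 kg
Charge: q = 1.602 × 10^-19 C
22.8 V

From λ = h/√(2mqV), we solve for V:

λ² = h²/(2mqV)
V = h²/(2mqλ²)
V = (6.626 × 10^-34 J·s)² / (2 × 1.67 × 10^-27 kg × 1.602 × 10^-19 C × (6.00 × 10^-12 m)²)
V = 22.8 V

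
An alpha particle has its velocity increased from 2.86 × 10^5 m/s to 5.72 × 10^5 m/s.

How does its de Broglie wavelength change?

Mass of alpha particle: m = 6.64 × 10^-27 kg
The wavelength decreases by a factor of 2.

Using λ = h/(mv):

Initial wavelength: λ₁ = h/(mv₁) = 3.49 × 10^-13 m
Final wavelength: λ₂ = h/(mv₂) = 1.74 × 10^-13 m

Since λ ∝ 1/v, when velocity increases by a factor of 2, the wavelength decreases by a factor of 2.

λ₂/λ₁ = v₁/v₂ = 1/2

The wavelength decreases by a factor of 2.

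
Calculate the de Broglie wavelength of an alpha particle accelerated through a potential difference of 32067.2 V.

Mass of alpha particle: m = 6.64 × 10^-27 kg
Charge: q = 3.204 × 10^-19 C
5.67 × 10^-14 m

When a particle is accelerated through voltage V, it gains kinetic energy KE = qV.

The de Broglie wavelength is then λ = h/√(2mqV):

λ = h/√(2mqV)
λ = (6.626 × 10^-34 J·s) / √(2 × 6.64 × 10^-27 kg × 3.204 × 10^-19 C × 32067.2 V)
λ = 5.67 × 10^-14 m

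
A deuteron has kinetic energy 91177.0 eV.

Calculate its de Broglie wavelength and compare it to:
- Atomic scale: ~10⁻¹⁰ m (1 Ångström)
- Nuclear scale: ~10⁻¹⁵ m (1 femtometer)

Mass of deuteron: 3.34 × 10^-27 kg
λ = 6.71 × 10^-14 m, which is between nuclear and atomic scales.

Using λ = h/√(2mKE):

KE = 91177.0 eV = 1.461 × 10^-14 J

λ = h/√(2mKE)
λ = (6.626 × 10^-34 J·s) / √(2 × 3.34 × 10^-27 kg × 1.461 × 10^-14 J)
λ = 6.71 × 10^-14 m

Comparison:
- Atomic scale (10⁻¹⁰ m): λ is 0.00067× this size
- Nuclear scale (10⁻¹⁵ m): λ is 67× this size

The wavelength is between nuclear and atomic scales.

This wavelength is appropriate for probing atomic structure but too large for nuclear physics experiments.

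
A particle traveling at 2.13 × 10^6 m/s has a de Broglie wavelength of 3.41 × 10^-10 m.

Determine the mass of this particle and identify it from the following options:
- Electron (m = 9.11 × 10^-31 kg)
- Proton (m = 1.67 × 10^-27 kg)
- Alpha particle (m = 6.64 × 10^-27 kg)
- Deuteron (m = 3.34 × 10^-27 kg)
The particle is an electron.

From λ = h/(mv), solve for mass:

m = h/(λv)
m = (6.626 × 10^-34 J·s) / (3.41 × 10^-10 m × 2.13 × 10^6 m/s)
m = 9.12 × 10^-31 kg

Comparing with the listed masses, this is closest to an electron.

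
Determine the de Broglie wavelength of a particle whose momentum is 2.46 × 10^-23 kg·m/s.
2.69 × 10^-11 m

Using the de Broglie relation λ = h/p:

λ = h/p
λ = (6.626 × 10^-34 J·s) / (2.46 × 10^-23 kg·m/s)
λ = 2.69 × 10^-11 m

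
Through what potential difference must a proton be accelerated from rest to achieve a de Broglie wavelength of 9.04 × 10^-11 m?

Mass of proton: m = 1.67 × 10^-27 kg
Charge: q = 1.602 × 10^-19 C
1.00 × 10^-1 V

From λ = h/√(2mqV), we solve for V:

λ² = h²/(2mqV)
V = h²/(2mqλ²)
V = (6.626 × 10^-34 J·s)² / (2 × 1.67 × 10^-27 kg × 1.602 × 10^-19 C × (9.04 × 10^-11 m)²)
V = 1.00 × 10^-1 V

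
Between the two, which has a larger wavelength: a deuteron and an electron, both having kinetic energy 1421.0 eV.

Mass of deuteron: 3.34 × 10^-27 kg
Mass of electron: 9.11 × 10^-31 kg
The electron has the longer wavelength.

Using λ = h/√(2mKE):

For deuteron: λ₁ = h/√(2m₁KE) = 5.37 × 10^-13 m
For electron: λ₂ = h/√(2m₂KE) = 3.25 × 10^-11 m

Since λ ∝ 1/√m at constant kinetic energy, the lighter particle has the longer wavelength.

The electron has the longer de Broglie wavelength.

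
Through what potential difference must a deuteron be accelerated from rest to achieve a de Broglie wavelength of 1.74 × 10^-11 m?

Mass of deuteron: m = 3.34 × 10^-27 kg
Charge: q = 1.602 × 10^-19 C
1.36 V

From λ = h/√(2mqV), we solve for V:

λ² = h²/(2mqV)
V = h²/(2mqλ²)
V = (6.626 × 10^-34 J·s)² / (2 × 3.34 × 10^-27 kg × 1.602 × 10^-19 C × (1.74 × 10^-11 m)²)
V = 1.36 V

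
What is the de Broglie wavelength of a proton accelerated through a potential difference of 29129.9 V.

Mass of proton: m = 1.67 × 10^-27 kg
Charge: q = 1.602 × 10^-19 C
1.68 × 10^-13 m

When a particle is accelerated through voltage V, it gains kinetic energy KE = qV.

The de Broglie wavelength is then λ = h/√(2mqV):

λ = h/√(2mqV)
λ = (6.626 × 10^-34 J·s) / √(2 × 1.67 × 10^-27 kg × 1.602 × 10^-19 C × 29129.9 V)
λ = 1.68 × 10^-13 m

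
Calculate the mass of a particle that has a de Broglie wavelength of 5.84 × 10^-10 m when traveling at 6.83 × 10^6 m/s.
1.66 × 10^-31 kg

From the de Broglie relation λ = h/(mv), we solve for m:

m = h/(λv)
m = (6.626 × 10^-34 J·s) / (5.84 × 10^-10 m × 6.83 × 10^6 m/s)
m = 1.66 × 10^-31 kg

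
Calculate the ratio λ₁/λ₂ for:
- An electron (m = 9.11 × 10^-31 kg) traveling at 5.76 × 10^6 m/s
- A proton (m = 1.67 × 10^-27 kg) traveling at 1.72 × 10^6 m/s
λ₁/λ₂ = 547

Using λ = h/(mv):

λ₁ = h/(m₁v₁) = 1.26 × 10^-10 m
λ₂ = h/(m₂v₂) = 2.31 × 10^-13 m

Ratio λ₁/λ₂ = (m₂v₂)/(m₁v₁)
         = (1.67 × 10^-27 kg × 1.72 × 10^6 m/s) / (9.11 × 10^-31 kg × 5.76 × 10^6 m/s)
         = 547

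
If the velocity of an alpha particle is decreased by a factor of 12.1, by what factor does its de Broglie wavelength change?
The wavelength increases by a factor of 12.1.

From λ = h/(mv), the wavelength is inversely proportional to velocity:

λ ∝ 1/v

If v → v/12.1, then λ → 12.1λ

When velocity is decreased by a factor of 12.1, the wavelength increases by a factor of 12.1.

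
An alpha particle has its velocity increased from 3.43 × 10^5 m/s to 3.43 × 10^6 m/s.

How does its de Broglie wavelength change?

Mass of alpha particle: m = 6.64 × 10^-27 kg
The wavelength decreases by a factor of 10.

Using λ = h/(mv):

Initial wavelength: λ₁ = h/(mv₁) = 2.91 × 10^-13 m
Final wavelength: λ₂ = h/(mv₂) = 2.91 × 10^-14 m

Since λ ∝ 1/v, when velocity increases by a factor of 10, the wavelength decreases by a factor of 10.

λ₂/λ₁ = v₁/v₂ = 1/10

The wavelength decreases by a factor of 10.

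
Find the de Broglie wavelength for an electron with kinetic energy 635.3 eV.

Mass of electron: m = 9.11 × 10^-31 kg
4.87 × 10^-11 m

Using λ = h/√(2mKE):

First convert KE to Joules: KE = 635.3 eV = 1.018 × 10^-16 J

λ = h/√(2mKE)
λ = (6.626 × 10^-34 J·s) / √(2 × 9.11 × 10^-31 kg × 1.018 × 10^-16 J)
λ = 4.87 × 10^-11 m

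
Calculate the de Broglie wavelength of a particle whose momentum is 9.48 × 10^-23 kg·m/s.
6.99 × 10^-12 m

Using the de Broglie relation λ = h/p:

λ = h/p
λ = (6.626 × 10^-34 J·s) / (9.48 × 10^-23 kg·m/s)
λ = 6.99 × 10^-12 m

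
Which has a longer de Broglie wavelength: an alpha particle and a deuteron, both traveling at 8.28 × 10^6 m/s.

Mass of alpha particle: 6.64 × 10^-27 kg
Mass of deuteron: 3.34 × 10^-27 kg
The deuteron has the longer wavelength.

Using λ = h/(mv), since both particles have the same velocity, the wavelength depends only on mass.

For alpha particle: λ₁ = h/(m₁v) = 1.21 × 10^-14 m
For deuteron: λ₂ = h/(m₂v) = 2.40 × 10^-14 m

Since λ ∝ 1/m at constant velocity, the lighter particle has the longer wavelength.

The deuteron has the longer de Broglie wavelength.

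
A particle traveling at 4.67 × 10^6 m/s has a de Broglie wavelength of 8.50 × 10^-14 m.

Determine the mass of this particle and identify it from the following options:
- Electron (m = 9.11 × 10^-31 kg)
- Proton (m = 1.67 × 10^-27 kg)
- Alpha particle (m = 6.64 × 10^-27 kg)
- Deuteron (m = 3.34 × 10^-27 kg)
The particle is a proton.

From λ = h/(mv), solve for mass:

m = h/(λv)
m = (6.626 × 10^-34 J·s) / (8.50 × 10^-14 m × 4.67 × 10^6 m/s)
m = 1.67 × 10^-27 kg

Comparing with the listed masses, this is closest to a proton.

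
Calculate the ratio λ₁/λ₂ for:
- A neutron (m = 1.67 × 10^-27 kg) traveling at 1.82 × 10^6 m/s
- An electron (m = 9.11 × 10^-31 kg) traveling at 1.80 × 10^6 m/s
λ₁/λ₂ = 5.40 × 10^-4

Using λ = h/(mv):

λ₁ = h/(m₁v₁) = 2.18 × 10^-13 m
λ₂ = h/(m₂v₂) = 4.04 × 10^-10 m

Ratio λ₁/λ₂ = (m₂v₂)/(m₁v₁)
         = (9.11 × 10^-31 kg × 1.80 × 10^6 m/s) / (1.67 × 10^-27 kg × 1.82 × 10^6 m/s)
         = 5.40 × 10^-4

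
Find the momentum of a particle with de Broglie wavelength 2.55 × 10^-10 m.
2.60 × 10^-24 kg·m/s

From the de Broglie relation λ = h/p, we solve for p:

p = h/λ
p = (6.626 × 10^-34 J·s) / (2.55 × 10^-10 m)
p = 2.60 × 10^-24 kg·m/s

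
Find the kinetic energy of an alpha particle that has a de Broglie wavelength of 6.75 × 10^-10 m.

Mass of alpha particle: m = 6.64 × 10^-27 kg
7.26 × 10^-23 J (or 4.53 × 10^-4 eV)

From λ = h/√(2mKE), we solve for KE:

λ² = h²/(2mKE)
KE = h²/(2mλ²)
KE = (6.626 × 10^-34 J·s)² / (2 × 6.64 × 10^-27 kg × (6.75 × 10^-10 m)²)
KE = 7.26 × 10^-23 J
KE = 4.53 × 10^-4 eV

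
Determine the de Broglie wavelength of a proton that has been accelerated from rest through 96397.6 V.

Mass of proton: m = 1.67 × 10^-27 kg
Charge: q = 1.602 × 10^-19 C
9.23 × 10^-14 m

When a particle is accelerated through voltage V, it gains kinetic energy KE = qV.

The de Broglie wavelength is then λ = h/√(2mqV):

λ = h/√(2mqV)
λ = (6.626 × 10^-34 J·s) / √(2 × 1.67 × 10^-27 kg × 1.602 × 10^-19 C × 96397.6 V)
λ = 9.23 × 10^-14 m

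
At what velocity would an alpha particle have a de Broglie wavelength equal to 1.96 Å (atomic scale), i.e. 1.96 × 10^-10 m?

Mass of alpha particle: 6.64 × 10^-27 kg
5.09 × 10^2 m/s

From λ = h/(mv), solve for v:

v = h/(mλ)
v = (6.626 × 10^-34 J·s) / (6.64 × 10^-27 kg × 1.96 × 10^-10 m)
v = 5.09 × 10^2 m/s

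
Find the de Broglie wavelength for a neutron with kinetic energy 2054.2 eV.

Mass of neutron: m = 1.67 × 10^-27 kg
6.32 × 10^-13 m

Using λ = h/√(2mKE):

First convert KE to Joules: KE = 2054.2 eV = 3.291 × 10^-16 J

λ = h/√(2mKE)
λ = (6.626 × 10^-34 J·s) / √(2 × 1.67 × 10^-27 kg × 3.291 × 10^-16 J)
λ = 6.32 × 10^-13 m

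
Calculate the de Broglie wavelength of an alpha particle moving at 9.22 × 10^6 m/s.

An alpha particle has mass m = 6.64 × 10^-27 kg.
1.08 × 10^-14 m

Using the de Broglie relation λ = h/(mv):

λ = h/(mv)
λ = (6.626 × 10^-34 J·s) / (6.64 × 10^-27 kg × 9.22 × 10^6 m/s)
λ = 1.08 × 10^-14 m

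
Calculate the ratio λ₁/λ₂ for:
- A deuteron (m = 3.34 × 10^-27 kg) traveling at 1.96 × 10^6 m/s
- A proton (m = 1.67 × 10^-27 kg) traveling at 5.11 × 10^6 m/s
λ₁/λ₂ = 1.30

Using λ = h/(mv):

λ₁ = h/(m₁v₁) = 1.01 × 10^-13 m
λ₂ = h/(m₂v₂) = 7.76 × 10^-14 m

Ratio λ₁/λ₂ = (m₂v₂)/(m₁v₁)
         = (1.67 × 10^-27 kg × 5.11 × 10^6 m/s) / (3.34 × 10^-27 kg × 1.96 × 10^6 m/s)
         = 1.30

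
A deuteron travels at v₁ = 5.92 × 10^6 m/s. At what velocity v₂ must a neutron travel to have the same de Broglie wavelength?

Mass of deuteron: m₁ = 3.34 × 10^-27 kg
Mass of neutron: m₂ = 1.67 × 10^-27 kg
v₂ = 1.18 × 10^7 m/s

For equal de Broglie wavelengths: λ₁ = λ₂

h/(m₁v₁) = h/(m₂v₂)
m₁v₁ = m₂v₂
v₂ = v₁ · (m₁/m₂)

v₂ = 5.92 × 10^6 m/s × (3.34 × 10^-27 kg / 1.67 × 10^-27 kg)
v₂ = 1.18 × 10^7 m/s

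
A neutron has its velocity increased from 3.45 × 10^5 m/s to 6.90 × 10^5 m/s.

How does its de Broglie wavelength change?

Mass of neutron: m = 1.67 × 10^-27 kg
The wavelength decreases by a factor of 2.

Using λ = h/(mv):

Initial wavelength: λ₁ = h/(mv₁) = 1.15 × 10^-12 m
Final wavelength: λ₂ = h/(mv₂) = 5.75 × 10^-13 m

Since λ ∝ 1/v, when velocity increases by a factor of 2, the wavelength decreases by a factor of 2.

λ₂/λ₁ = v₁/v₂ = 1/2

The wavelength decreases by a factor of 2.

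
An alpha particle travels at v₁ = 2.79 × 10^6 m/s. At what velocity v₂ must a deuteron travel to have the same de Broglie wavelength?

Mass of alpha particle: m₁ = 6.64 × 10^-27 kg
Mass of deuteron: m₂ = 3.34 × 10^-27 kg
v₂ = 5.55 × 10^6 m/s

For equal de Broglie wavelengths: λ₁ = λ₂

h/(m₁v₁) = h/(m₂v₂)
m₁v₁ = m₂v₂
v₂ = v₁ · (m₁/m₂)

v₂ = 2.79 × 10^6 m/s × (6.64 × 10^-27 kg / 3.34 × 10^-27 kg)
v₂ = 5.55 × 10^6 m/s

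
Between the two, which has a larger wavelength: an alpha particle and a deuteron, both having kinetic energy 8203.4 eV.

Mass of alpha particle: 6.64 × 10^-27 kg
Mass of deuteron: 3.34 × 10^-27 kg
The deuteron has the longer wavelength.

Using λ = h/√(2mKE):

For alpha particle: λ₁ = h/√(2m₁KE) = 1.59 × 10^-13 m
For deuteron: λ₂ = h/√(2m₂KE) = 2.24 × 10^-13 m

Since λ ∝ 1/√m at constant kinetic energy, the lighter particle has the longer wavelength.

The deuteron has the longer de Broglie wavelength.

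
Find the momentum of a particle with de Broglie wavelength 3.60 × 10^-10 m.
1.84 × 10^-24 kg·m/s

From the de Broglie relation λ = h/p, we solve for p:

p = h/λ
p = (6.626 × 10^-34 J·s) / (3.60 × 10^-10 m)
p = 1.84 × 10^-24 kg·m/s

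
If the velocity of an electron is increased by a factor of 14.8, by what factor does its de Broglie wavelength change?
The wavelength decreases by a factor of 14.8.

From λ = h/(mv), the wavelength is inversely proportional to velocity:

λ ∝ 1/v

If v → 14.8v, then λ → λ/14.8

When velocity is increased by a factor of 14.8, the wavelength decreases by a factor of 14.8.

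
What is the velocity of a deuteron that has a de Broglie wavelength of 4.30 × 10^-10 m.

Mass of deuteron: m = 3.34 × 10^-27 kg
4.61 × 10^2 m/s

From the de Broglie relation λ = h/(mv), we solve for v:

v = h/(mλ)
v = (6.626 × 10^-34 J·s) / (3.34 × 10^-27 kg × 4.30 × 10^-10 m)
v = 4.61 × 10^2 m/s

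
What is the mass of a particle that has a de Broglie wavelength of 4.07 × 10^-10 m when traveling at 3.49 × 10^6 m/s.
4.66 × 10^-31 kg

From the de Broglie relation λ = h/(mv), we solve for m:

m = h/(λv)
m = (6.626 × 10^-34 J·s) / (4.07 × 10^-10 m × 3.49 × 10^6 m/s)
m = 4.66 × 10^-31 kg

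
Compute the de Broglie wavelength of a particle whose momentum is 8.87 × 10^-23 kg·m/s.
7.47 × 10^-12 m

Using the de Broglie relation λ = h/p:

λ = h/p
λ = (6.626 × 10^-34 J·s) / (8.87 × 10^-23 kg·m/s)
λ = 7.47 × 10^-12 m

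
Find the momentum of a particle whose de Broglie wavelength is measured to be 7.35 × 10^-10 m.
9.01 × 10^-25 kg·m/s

From the de Broglie relation λ = h/p, we solve for p:

p = h/λ
p = (6.626 × 10^-34 J·s) / (7.35 × 10^-10 m)
p = 9.01 × 10^-25 kg·m/s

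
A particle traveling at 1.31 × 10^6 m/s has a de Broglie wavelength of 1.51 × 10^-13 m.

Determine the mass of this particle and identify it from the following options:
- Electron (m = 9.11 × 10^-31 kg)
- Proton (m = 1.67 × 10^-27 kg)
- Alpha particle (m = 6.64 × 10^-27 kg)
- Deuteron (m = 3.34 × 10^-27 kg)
The particle is a deuteron.

From λ = h/(mv), solve for mass:

m = h/(λv)
m = (6.626 × 10^-34 J·s) / (1.51 × 10^-13 m × 1.31 × 10^6 m/s)
m = 3.35 × 10^-27 kg

Comparing with the listed masses, this is closest to a deuteron.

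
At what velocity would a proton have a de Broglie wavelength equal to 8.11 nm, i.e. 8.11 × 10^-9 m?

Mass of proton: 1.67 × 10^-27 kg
4.89 × 10^1 m/s

From λ = h/(mv), solve for v:

v = h/(mλ)
v = (6.626 × 10^-34 J·s) / (1.67 × 10^-27 kg × 8.11 × 10^-9 m)
v = 4.89 × 10^1 m/s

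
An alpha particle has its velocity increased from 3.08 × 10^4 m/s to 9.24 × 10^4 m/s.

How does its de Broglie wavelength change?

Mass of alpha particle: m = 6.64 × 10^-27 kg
The wavelength decreases by a factor of 3.

Using λ = h/(mv):

Initial wavelength: λ₁ = h/(mv₁) = 3.24 × 10^-12 m
Final wavelength: λ₂ = h/(mv₂) = 1.08 × 10^-12 m

Since λ ∝ 1/v, when velocity increases by a factor of 3, the wavelength decreases by a factor of 3.

λ₂/λ₁ = v₁/v₂ = 1/3

The wavelength decreases by a factor of 3.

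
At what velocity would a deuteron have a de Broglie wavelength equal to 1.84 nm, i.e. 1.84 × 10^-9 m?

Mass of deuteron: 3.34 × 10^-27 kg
1.08 × 10^2 m/s

From λ = h/(mv), solve for v:

v = h/(mλ)
v = (6.626 × 10^-34 J·s) / (3.34 × 10^-27 kg × 1.84 × 10^-9 m)
v = 1.08 × 10^2 m/s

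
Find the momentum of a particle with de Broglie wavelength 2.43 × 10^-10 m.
2.73 × 10^-24 kg·m/s

From the de Broglie relation λ = h/p, we solve for p:

p = h/λ
p = (6.626 × 10^-34 J·s) / (2.43 × 10^-10 m)
p = 2.73 × 10^-24 kg·m/s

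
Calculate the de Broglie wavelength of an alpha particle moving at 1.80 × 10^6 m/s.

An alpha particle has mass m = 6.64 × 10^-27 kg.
5.54 × 10^-14 m

Using the de Broglie relation λ = h/(mv):

λ = h/(mv)
λ = (6.626 × 10^-34 J·s) / (6.64 × 10^-27 kg × 1.80 × 10^6 m/s)
λ = 5.54 × 10^-14 m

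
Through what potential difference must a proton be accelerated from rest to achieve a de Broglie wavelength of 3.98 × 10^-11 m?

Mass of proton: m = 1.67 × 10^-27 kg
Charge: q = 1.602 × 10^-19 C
5.18 × 10^-1 V

From λ = h/√(2mqV), we solve for V:

λ² = h²/(2mqV)
V = h²/(2mqλ²)
V = (6.626 × 10^-34 J·s)² / (2 × 1.67 × 10^-27 kg × 1.602 × 10^-19 C × (3.98 × 10^-11 m)²)
V = 5.18 × 10^-1 V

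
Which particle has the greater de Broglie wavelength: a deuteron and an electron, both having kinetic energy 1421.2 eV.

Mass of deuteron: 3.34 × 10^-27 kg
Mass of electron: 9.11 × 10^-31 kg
The electron has the longer wavelength.

Using λ = h/√(2mKE):

For deuteron: λ₁ = h/√(2m₁KE) = 5.37 × 10^-13 m
For electron: λ₂ = h/√(2m₂KE) = 3.25 × 10^-11 m

Since λ ∝ 1/√m at constant kinetic energy, the lighter particle has the longer wavelength.

The electron has the longer de Broglie wavelength.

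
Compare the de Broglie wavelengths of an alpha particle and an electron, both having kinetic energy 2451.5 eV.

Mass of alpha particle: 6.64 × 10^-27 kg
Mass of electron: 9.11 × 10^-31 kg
The electron has the longer wavelength.

Using λ = h/√(2mKE):

For alpha particle: λ₁ = h/√(2m₁KE) = 2.90 × 10^-13 m
For electron: λ₂ = h/√(2m₂KE) = 2.48 × 10^-11 m

Since λ ∝ 1/√m at constant kinetic energy, the lighter particle has the longer wavelength.

The electron has the longer de Broglie wavelength.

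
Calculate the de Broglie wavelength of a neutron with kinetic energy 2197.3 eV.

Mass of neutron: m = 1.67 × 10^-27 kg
6.11 × 10^-13 m

Using λ = h/√(2mKE):

First convert KE to Joules: KE = 2197.3 eV = 3.520 × 10^-16 J

λ = h/√(2mKE)
λ = (6.626 × 10^-34 J·s) / √(2 × 1.67 × 10^-27 kg × 3.520 × 10^-16 J)
λ = 6.11 × 10^-13 m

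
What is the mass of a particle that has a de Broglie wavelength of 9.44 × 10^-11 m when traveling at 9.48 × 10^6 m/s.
7.40 × 10^-31 kg

From the de Broglie relation λ = h/(mv), we solve for m:

m = h/(λv)
m = (6.626 × 10^-34 J·s) / (9.44 × 10^-11 m × 9.48 × 10^6 m/s)
m = 7.40 × 10^-31 kg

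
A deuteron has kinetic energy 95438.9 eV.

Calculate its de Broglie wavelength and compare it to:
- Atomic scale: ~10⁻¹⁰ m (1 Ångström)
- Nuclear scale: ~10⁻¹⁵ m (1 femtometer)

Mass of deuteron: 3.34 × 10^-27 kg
λ = 6.56 × 10^-14 m, which is between nuclear and atomic scales.

Using λ = h/√(2mKE):

KE = 95438.9 eV = 1.529 × 10^-14 J

λ = h/√(2mKE)
λ = (6.626 × 10^-34 J·s) / √(2 × 3.34 × 10^-27 kg × 1.529 × 10^-14 J)
λ = 6.56 × 10^-14 m

Comparison:
- Atomic scale (10⁻¹⁰ m): λ is 0.00066× this size
- Nuclear scale (10⁻¹⁵ m): λ is 66× this size

The wavelength is between nuclear and atomic scales.

This wavelength is appropriate for probing atomic structure but too large for nuclear physics experiments.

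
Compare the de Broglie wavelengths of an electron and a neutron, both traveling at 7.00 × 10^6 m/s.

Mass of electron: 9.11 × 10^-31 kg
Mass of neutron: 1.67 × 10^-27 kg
The electron has the longer wavelength.

Using λ = h/(mv), since both particles have the same velocity, the wavelength depends only on mass.

For electron: λ₁ = h/(m₁v) = 1.04 × 10^-10 m
For neutron: λ₂ = h/(m₂v) = 5.67 × 10^-14 m

Since λ ∝ 1/m at constant velocity, the lighter particle has the longer wavelength.

The electron has the longer de Broglie wavelength.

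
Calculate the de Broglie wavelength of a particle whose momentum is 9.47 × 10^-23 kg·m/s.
7.00 × 10^-12 m

Using the de Broglie relation λ = h/p:

λ = h/p
λ = (6.626 × 10^-34 J·s) / (9.47 × 10^-23 kg·m/s)
λ = 7.00 × 10^-12 m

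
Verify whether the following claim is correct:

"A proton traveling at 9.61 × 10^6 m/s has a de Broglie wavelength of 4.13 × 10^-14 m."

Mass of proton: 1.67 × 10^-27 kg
True

The claim is correct.

Using λ = h/(mv):
λ = (6.626 × 10^-34 J·s) / (1.67 × 10^-27 kg × 9.61 × 10^6 m/s)
λ = 4.13 × 10^-14 m

This matches the claimed value.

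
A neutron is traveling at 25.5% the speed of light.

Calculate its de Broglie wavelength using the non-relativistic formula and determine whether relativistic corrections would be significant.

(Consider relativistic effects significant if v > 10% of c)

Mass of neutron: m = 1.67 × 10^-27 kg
Yes, relativistic corrections are needed.

Using the non-relativistic de Broglie formula λ = h/(mv):

v = 25.5% × c = 7.645 × 10^7 m/s

λ = h/(mv)
λ = (6.626 × 10^-34 J·s) / (1.67 × 10^-27 kg × 7.645 × 10^7 m/s)
λ = 5.19 × 10^-15 m

Since v = 25.5% of c > 10% of c, relativistic corrections ARE significant and the actual wavelength would differ from this non-relativistic estimate.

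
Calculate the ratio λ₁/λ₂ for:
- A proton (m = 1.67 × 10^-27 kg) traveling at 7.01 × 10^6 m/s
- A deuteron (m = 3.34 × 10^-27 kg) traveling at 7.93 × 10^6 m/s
λ₁/λ₂ = 2.26

Using λ = h/(mv):

λ₁ = h/(m₁v₁) = 5.66 × 10^-14 m
λ₂ = h/(m₂v₂) = 2.50 × 10^-14 m

Ratio λ₁/λ₂ = (m₂v₂)/(m₁v₁)
         = (3.34 × 10^-27 kg × 7.93 × 10^6 m/s) / (1.67 × 10^-27 kg × 7.01 × 10^6 m/s)
         = 2.26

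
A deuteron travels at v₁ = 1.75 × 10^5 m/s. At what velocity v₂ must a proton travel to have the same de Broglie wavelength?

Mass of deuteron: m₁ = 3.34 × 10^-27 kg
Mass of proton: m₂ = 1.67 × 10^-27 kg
v₂ = 3.50 × 10^5 m/s

For equal de Broglie wavelengths: λ₁ = λ₂

h/(m₁v₁) = h/(m₂v₂)
m₁v₁ = m₂v₂
v₂ = v₁ · (m₁/m₂)

v₂ = 1.75 × 10^5 m/s × (3.34 × 10^-27 kg / 1.67 × 10^-27 kg)
v₂ = 3.50 × 10^5 m/s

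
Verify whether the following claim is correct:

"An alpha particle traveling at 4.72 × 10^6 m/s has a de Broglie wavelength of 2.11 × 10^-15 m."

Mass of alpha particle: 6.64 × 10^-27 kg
False

The claim is incorrect.

Using λ = h/(mv):
λ = (6.626 × 10^-34 J·s) / (6.64 × 10^-27 kg × 4.72 × 10^6 m/s)
λ = 2.11 × 10^-14 m

The actual wavelength differs from the claimed 2.11 × 10^-15 m.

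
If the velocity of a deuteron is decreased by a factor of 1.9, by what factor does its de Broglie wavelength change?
The wavelength increases by a factor of 1.9.

From λ = h/(mv), the wavelength is inversely proportional to velocity:

λ ∝ 1/v

If v → v/1.9, then λ → 1.9λ

When velocity is decreased by a factor of 1.9, the wavelength increases by a factor of 1.9.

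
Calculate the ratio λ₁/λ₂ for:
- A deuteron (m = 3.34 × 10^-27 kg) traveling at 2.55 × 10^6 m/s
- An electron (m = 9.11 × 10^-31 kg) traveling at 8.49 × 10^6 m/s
λ₁/λ₂ = 9.08 × 10^-4

Using λ = h/(mv):

λ₁ = h/(m₁v₁) = 7.78 × 10^-14 m
λ₂ = h/(m₂v₂) = 8.57 × 10^-11 m

Ratio λ₁/λ₂ = (m₂v₂)/(m₁v₁)
         = (9.11 × 10^-31 kg × 8.49 × 10^6 m/s) / (3.34 × 10^-27 kg × 2.55 × 10^6 m/s)
         = 9.08 × 10^-4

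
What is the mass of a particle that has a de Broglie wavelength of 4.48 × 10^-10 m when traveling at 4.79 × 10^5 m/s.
3.09 × 10^-30 kg

From the de Broglie relation λ = h/(mv), we solve for m:

m = h/(λv)
m = (6.626 × 10^-34 J·s) / (4.48 × 10^-10 m × 4.79 × 10^5 m/s)
m = 3.09 × 10^-30 kg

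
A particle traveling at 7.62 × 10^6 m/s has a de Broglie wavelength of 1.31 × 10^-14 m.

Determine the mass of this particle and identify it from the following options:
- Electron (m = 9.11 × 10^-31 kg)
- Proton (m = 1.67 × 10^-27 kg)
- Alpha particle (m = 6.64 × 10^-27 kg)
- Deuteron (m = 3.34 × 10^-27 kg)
The particle is an alpha particle.

From λ = h/(mv), solve for mass:

m = h/(λv)
m = (6.626 × 10^-34 J·s) / (1.31 × 10^-14 m × 7.62 × 10^6 m/s)
m = 6.64 × 10^-27 kg

Comparing with the listed masses, this is closest to an alpha particle.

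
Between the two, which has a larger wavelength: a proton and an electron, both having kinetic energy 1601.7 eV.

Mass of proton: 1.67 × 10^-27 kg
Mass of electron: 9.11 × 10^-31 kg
The electron has the longer wavelength.

Using λ = h/√(2mKE):

For proton: λ₁ = h/√(2m₁KE) = 7.16 × 10^-13 m
For electron: λ₂ = h/√(2m₂KE) = 3.06 × 10^-11 m

Since λ ∝ 1/√m at constant kinetic energy, the lighter particle has the longer wavelength.

The electron has the longer de Broglie wavelength.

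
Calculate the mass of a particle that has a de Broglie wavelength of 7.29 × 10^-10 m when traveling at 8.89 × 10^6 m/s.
1.02 × 10^-31 kg

From the de Broglie relation λ = h/(mv), we solve for m:

m = h/(λv)
m = (6.626 × 10^-34 J·s) / (7.29 × 10^-10 m × 8.89 × 10^6 m/s)
m = 1.02 × 10^-31 kg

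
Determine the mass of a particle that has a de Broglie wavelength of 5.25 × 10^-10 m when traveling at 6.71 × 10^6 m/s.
1.88 × 10^-31 kg

From the de Broglie relation λ = h/(mv), we solve for m:

m = h/(λv)
m = (6.626 × 10^-34 J·s) / (5.25 × 10^-10 m × 6.71 × 10^6 m/s)
m = 1.88 × 10^-31 kg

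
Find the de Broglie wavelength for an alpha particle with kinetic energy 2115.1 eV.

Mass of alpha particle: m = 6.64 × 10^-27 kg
3.12 × 10^-13 m

Using λ = h/√(2mKE):

First convert KE to Joules: KE = 2115.1 eV = 3.389 × 10^-16 J

λ = h/√(2mKE)
λ = (6.626 × 10^-34 J·s) / √(2 × 6.64 × 10^-27 kg × 3.389 × 10^-16 J)
λ = 3.12 × 10^-13 m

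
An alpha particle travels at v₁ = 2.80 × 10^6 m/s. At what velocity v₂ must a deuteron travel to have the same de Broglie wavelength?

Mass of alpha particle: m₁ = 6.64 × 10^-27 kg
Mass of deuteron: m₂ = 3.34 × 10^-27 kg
v₂ = 5.57 × 10^6 m/s

For equal de Broglie wavelengths: λ₁ = λ₂

h/(m₁v₁) = h/(m₂v₂)
m₁v₁ = m₂v₂
v₂ = v₁ · (m₁/m₂)

v₂ = 2.80 × 10^6 m/s × (6.64 × 10^-27 kg / 3.34 × 10^-27 kg)
v₂ = 5.57 × 10^6 m/s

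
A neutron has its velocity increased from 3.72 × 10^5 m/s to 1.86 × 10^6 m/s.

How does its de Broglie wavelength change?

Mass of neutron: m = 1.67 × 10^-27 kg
The wavelength decreases by a factor of 5.

Using λ = h/(mv):

Initial wavelength: λ₁ = h/(mv₁) = 1.07 × 10^-12 m
Final wavelength: λ₂ = h/(mv₂) = 2.13 × 10^-13 m

Since λ ∝ 1/v, when velocity increases by a factor of 5, the wavelength decreases by a factor of 5.

λ₂/λ₁ = v₁/v₂ = 1/5

The wavelength decreases by a factor of 5.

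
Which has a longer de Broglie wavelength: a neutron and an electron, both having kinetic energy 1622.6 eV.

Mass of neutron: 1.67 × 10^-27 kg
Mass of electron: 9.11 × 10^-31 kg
The electron has the longer wavelength.

Using λ = h/√(2mKE):

For neutron: λ₁ = h/√(2m₁KE) = 7.11 × 10^-13 m
For electron: λ₂ = h/√(2m₂KE) = 3.04 × 10^-11 m

Since λ ∝ 1/√m at constant kinetic energy, the lighter particle has the longer wavelength.

The electron has the longer de Broglie wavelength.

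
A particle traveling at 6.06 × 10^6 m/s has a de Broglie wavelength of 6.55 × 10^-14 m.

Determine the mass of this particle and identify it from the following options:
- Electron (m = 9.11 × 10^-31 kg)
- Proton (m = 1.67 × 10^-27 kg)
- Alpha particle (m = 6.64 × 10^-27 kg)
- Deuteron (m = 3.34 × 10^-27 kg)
The particle is a proton.

From λ = h/(mv), solve for mass:

m = h/(λv)
m = (6.626 × 10^-34 J·s) / (6.55 × 10^-14 m × 6.06 × 10^6 m/s)
m = 1.67 × 10^-27 kg

Comparing with the listed masses, this is closest to a proton.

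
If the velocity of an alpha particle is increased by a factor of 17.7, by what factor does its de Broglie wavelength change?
The wavelength decreases by a factor of 17.7.

From λ = h/(mv), the wavelength is inversely proportional to velocity:

λ ∝ 1/v

If v → 17.7v, then λ → λ/17.7

When velocity is increased by a factor of 17.7, the wavelength decreases by a factor of 17.7.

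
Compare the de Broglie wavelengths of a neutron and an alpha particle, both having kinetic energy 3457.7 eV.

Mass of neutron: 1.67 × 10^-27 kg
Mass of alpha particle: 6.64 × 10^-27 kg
The neutron has the longer wavelength.

Using λ = h/√(2mKE):

For neutron: λ₁ = h/√(2m₁KE) = 4.87 × 10^-13 m
For alpha particle: λ₂ = h/√(2m₂KE) = 2.44 × 10^-13 m

Since λ ∝ 1/√m at constant kinetic energy, the lighter particle has the longer wavelength.

The neutron has the longer de Broglie wavelength.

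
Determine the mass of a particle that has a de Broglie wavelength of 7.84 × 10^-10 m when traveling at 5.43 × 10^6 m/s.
1.56 × 10^-31 kg

From the de Broglie relation λ = h/(mv), we solve for m:

m = h/(λv)
m = (6.626 × 10^-34 J·s) / (7.84 × 10^-10 m × 5.43 × 10^6 m/s)
m = 1.56 × 10^-31 kg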